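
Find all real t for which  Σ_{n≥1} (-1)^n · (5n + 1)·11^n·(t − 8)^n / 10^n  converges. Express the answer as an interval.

(78/11, 98/11)

By the ratio test, |a_{n+1}/a_n| = [(5(n+1) + 1)/(5n + 1)] · 11/10 → 11/10.
The series converges when 11/10 · |t − 8| < 1, giving R = 10/11.
Endpoint t = 98/11: the terms have absolute value of order n, which does not tend to 0, so the series diverges by the divergence test.
At t = 78/11: the terms have absolute value of order n, which does not tend to 0, so the series diverges by the divergence test.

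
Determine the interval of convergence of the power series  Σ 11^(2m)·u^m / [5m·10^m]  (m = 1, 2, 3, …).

By the ratio test, |a_{m+1}/a_m| = [5m/5(m+1)] · 121/10 → 121/10.
The series converges when 121/10 · |u| < 1, giving R = 10/121.
Endpoint u = 10/121: comparison with the harmonic series Σ 1/m shows the series diverges.
When u = -10/121, convergence follows from the alternating series test (terms decrease monotonically to 0).

[-10/121, 10/121)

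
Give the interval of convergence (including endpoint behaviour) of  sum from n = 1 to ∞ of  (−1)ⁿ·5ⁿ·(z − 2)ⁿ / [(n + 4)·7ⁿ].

By the ratio test, |a_{n+1}/a_n| = [(n + 4)/((n+1) + 4)] · 5/7 → 5/7.
Thus R = 1/(5/7) = 7/5.
Check z = 17/5: an alternating series whose terms decrease to 0 in absolute value, so it converges by the Leibniz criterion.
At z = 3/5: comparison with the harmonic series Σ 1/n shows the series diverges.

(3/5, 17/5]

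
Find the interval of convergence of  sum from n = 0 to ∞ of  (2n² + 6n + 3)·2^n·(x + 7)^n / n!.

The ratio of consecutive coefficients is (2(n+1)² + 6(n+1) + 3)/(2n² + 6n + 3) · 2 · 1/(n+1) → 0.
The ratio tends to 0 regardless of x, hence R = ∞.

(−∞, ∞)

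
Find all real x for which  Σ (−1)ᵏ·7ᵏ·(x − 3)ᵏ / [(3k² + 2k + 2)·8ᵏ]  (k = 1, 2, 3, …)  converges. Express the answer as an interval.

Ratio test: |a_{k+1}/a_k| = [(3k² + 2k + 2)/(3(k+1)² + 2(k+1) + 2)] · 7/8 → 7/8 as k → ∞.
Hence the series converges for |x − 3| < 1/(7/8) = 8/7, so the radius of convergence is 8/7.
When x = 29/7, absolute convergence follows by limit comparison with Σ 1/k².
When x = 13/7, the series is dominated by a constant times Σ 1/k², which converges (p = 2 > 1).

[13/7, 29/7]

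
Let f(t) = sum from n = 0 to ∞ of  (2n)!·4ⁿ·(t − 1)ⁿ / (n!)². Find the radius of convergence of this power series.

By the ratio test, |a_{n+1}/a_n| = (2n+1)·(2n+2)/(n+1)² · 4 → 16.
Thus R = 1/(16) = 1/16.

R = 1/16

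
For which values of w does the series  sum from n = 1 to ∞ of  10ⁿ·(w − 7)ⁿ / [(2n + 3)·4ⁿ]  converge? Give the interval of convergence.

[33/5, 37/5)

The ratio of consecutive coefficients is [(2n + 3)/(2(n+1) + 3)] · 10/4 → 5/2.
The series converges when 5/2 · |w − 7| < 1, giving R = 2/5.
Check w = 37/5: the terms are asymptotic to a nonzero constant times 1/n, so the series diverges by limit comparison with Σ 1/n.
When w = 33/5, the terms alternate in sign and decrease monotonically to 0 in absolute value (size ~ c/n), so the alternating series test gives convergence.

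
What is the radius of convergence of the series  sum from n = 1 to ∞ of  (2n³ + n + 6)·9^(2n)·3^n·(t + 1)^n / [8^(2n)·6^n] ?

R = 128/81

The ratio of consecutive coefficients is [(2(n+1)³ + (n+1) + 6)/(2n³ + n + 6)] · 81·3/(64·6) → 81/128.
The series converges when 81/128 · |t + 1| < 1, giving R = 128/81.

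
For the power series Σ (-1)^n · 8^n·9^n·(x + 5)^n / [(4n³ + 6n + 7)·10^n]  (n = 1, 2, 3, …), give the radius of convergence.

The ratio of consecutive coefficients is [(4n³ + 6n + 7)/(4(n+1)³ + 6(n+1) + 7)] · 8·9/10 → 36/5.
Hence the series converges for |x + 5| < 1/(36/5) = 5/36, so the radius of convergence is 5/36.

R = 5/36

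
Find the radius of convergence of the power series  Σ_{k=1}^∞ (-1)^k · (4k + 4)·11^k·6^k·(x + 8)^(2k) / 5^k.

R = √330/66

By the ratio test, |a_{k+1}/a_k| = [(4(k+1) + 4)/(4k + 4)] · 11·6/5 → 66/5.
Writing y = (x + 8)², the series in y has radius 5/66, so |x + 8| < √(5/66) and R = √330/66.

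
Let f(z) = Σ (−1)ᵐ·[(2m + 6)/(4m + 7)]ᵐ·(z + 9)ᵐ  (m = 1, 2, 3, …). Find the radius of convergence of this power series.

R = 2

Root test: |a_m|^(1/m) = (2m + 6)/(4m + 7) → 1/2.
Thus R = 1/(1/2) = 2.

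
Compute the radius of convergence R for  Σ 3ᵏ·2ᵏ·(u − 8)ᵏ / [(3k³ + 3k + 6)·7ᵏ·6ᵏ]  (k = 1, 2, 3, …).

Ratio test: |a_{k+1}/a_k| = [(3k³ + 3k + 6)/(3(k+1)³ + 3(k+1) + 6)] · 3·2/(7·6) → 1/7 as k → ∞.
Thus R = 1/(1/7) = 7.

R = 7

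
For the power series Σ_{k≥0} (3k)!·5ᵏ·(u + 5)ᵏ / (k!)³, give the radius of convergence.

R = 1/135

Ratio test: |a_{k+1}/a_k| = (3k+1)·(3k+2)·(3k+3)/(k+1)³ · 5 → 135 as k → ∞.
Hence the series converges for |u + 5| < 1/(135) = 1/135, so the radius of convergence is 1/135.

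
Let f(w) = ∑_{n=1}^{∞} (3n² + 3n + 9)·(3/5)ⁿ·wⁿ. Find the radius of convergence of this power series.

R = 5/3

The ratio of consecutive coefficients is [(3(n+1)² + 3(n+1) + 9)/(3n² + 3n + 9)] · 3/5 → 3/5.
The series converges when 3/5 · |w| < 1, giving R = 5/3.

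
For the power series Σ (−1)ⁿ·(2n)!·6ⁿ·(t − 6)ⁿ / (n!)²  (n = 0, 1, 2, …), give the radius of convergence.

R = 1/24

The ratio of consecutive coefficients is (2n+1)·(2n+2)/(n+1)² · 6 → 24.
Convergence for |t − 6| · 24 < 1, i.e. |t − 6| < 1/24. So R = 1/24.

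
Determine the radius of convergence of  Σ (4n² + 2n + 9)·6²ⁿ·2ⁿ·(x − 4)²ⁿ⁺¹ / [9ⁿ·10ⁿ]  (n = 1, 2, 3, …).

R = √5/2

Ratio test: |a_{n+1}/a_n| = [(4(n+1)² + 2(n+1) + 9)/(4n² + 2n + 9)] · 36·2/(9·10) → 4/5 as n → ∞.
Since the exponent of (x − 4) increases by 2 each term, convergence requires |x − 4|² < 5/4, hence R = √5/2.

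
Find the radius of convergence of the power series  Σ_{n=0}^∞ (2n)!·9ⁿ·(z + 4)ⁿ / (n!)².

R = 1/36

Ratio test: |a_{n+1}/a_n| = (2n+1)·(2n+2)/(n+1)² · 9 → 36 as n → ∞.
Hence the series converges for |z + 4| < 1/(36) = 1/36, so the radius of convergence is 1/36.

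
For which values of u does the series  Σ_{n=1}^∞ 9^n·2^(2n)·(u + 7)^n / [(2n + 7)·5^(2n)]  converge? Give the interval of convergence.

[-277/36, -227/36)

By the ratio test, |a_{n+1}/a_n| = [(2n + 7)/(2(n+1) + 7)] · 9·4/25 → 36/25.
Hence the series converges for |u + 7| < 1/(36/25) = 25/36, so the radius of convergence is 25/36.
Check u = -227/36: comparison with the harmonic series Σ 1/n shows the series diverges.
Check u = -277/36: convergence follows from the alternating series test (terms decrease monotonically to 0).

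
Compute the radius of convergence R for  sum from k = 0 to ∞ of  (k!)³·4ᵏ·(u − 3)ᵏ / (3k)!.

Apply the ratio test: |a_{k+1}| / |a_k| = (k+1)³/[(3k+1)·(3k+2)·(3k+3)] · 4, which tends to 4/27 as k → ∞.
Hence the series converges for |u − 3| < 1/(4/27) = 27/4, so the radius of convergence is 27/4.

R = 27/4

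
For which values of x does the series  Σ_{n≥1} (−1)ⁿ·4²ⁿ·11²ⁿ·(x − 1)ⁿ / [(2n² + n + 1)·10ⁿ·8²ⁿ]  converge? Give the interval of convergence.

[81/121, 161/121]

Apply the ratio test: |a_{n+1}| / |a_n| = [(2n² + n + 1)/(2(n+1)² + (n+1) + 1)] · 16·121/(10·64), which tends to 121/40 as n → ∞.
The series converges when 121/40 · |x − 1| < 1, giving R = 40/121.
At x = 161/121: absolute convergence follows by limit comparison with Σ 1/n².
At x = 81/121: absolute convergence follows by limit comparison with Σ 1/n².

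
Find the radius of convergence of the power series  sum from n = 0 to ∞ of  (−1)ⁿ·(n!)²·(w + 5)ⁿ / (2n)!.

Apply the ratio test: |a_{n+1}| / |a_n| = (n+1)²/[(2n+1)·(2n+2)], which tends to 1/4 as n → ∞.
Hence the series converges for |w + 5| < 1/(1/4) = 4, so the radius of convergence is 4.

R = 4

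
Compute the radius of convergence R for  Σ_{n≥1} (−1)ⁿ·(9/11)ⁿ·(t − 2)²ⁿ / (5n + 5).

By the ratio test, |a_{n+1}/a_n| = [(5n + 5)/(5(n+1) + 5)] · 9/11 → 9/11.
Writing y = (t − 2)², the series in y has radius 11/9, so |t − 2| < √(11/9) and R = √11/3.

R = √11/3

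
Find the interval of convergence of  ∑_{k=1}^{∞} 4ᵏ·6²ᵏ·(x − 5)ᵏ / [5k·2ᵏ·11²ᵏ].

Apply the ratio test: |a_{k+1}| / |a_k| = [5k/5(k+1)] · 4·36/(2·121), which tends to 72/121 as k → ∞.
Thus R = 1/(72/121) = 121/72.
At x = 481/72: comparison with the harmonic series Σ 1/k shows the series diverges.
Endpoint x = 239/72: the terms alternate in sign and decrease monotonically to 0 in absolute value (size ~ c/k), so the alternating series test gives convergence.

[239/72, 481/72)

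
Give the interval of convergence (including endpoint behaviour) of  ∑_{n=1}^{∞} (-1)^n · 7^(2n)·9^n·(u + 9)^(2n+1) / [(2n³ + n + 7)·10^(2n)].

[-199/21, -179/21]

The ratio of consecutive coefficients is [(2n³ + n + 7)/(2(n+1)³ + (n+1) + 7)] · 49·9/100 → 441/100.
Since the exponent of (u + 9) increases by 2 each term, convergence requires |u + 9|² < 100/441, hence R = 10/21.
Check u = -179/21: absolute convergence follows by limit comparison with Σ 1/n³.
Endpoint u = -199/21: absolute convergence follows by limit comparison with Σ 1/n³.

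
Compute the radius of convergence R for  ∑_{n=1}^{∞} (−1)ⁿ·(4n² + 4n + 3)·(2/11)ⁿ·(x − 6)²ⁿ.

R = √22/2

By the ratio test, |a_{n+1}/a_n| = [(4(n+1)² + 4(n+1) + 3)/(4n² + 4n + 3)] · 2/11 → 2/11.
Since the exponent of (x − 6) increases by 2 each term, convergence requires |x − 6|² < 11/2, hence R = √22/2.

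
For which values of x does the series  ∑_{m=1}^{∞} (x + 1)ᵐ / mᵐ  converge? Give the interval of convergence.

(−∞, ∞)

Root test: |a_m|^(1/m) = 1/m → 0.
Since the m-th root of |a_m| tends to 0, the series converges for all real x; R = ∞.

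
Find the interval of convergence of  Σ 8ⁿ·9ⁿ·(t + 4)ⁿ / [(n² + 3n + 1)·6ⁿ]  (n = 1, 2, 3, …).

[-49/12, -47/12]

The ratio of consecutive coefficients is [(n² + 3n + 1)/((n+1)² + 3(n+1) + 1)] · 8·9/6 → 12.
The series converges when 12 · |t + 4| < 1, giving R = 1/12.
When t = -47/12, the terms are on the order of 1/n², so the series converges absolutely by comparison with the p-series (p = 2 > 1).
When t = -49/12, absolute convergence follows by limit comparison with Σ 1/n².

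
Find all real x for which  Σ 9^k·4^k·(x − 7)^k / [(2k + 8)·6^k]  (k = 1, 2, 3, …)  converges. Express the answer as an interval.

The ratio of consecutive coefficients is [(2k + 8)/(2(k+1) + 8)] · 9·4/6 → 6.
Convergence for |x − 7| · 6 < 1, i.e. |x − 7| < 1/6. So R = 1/6.
Check x = 43/6: comparison with the harmonic series Σ 1/k shows the series diverges.
At x = 41/6: the terms alternate in sign and decrease monotonically to 0 in absolute value (size ~ c/k), so the alternating series test gives convergence.

[41/6, 43/6)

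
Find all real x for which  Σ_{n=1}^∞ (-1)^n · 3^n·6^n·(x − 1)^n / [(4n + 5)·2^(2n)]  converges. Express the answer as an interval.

(7/9, 11/9]

The ratio of consecutive coefficients is [(4n + 5)/(4(n+1) + 5)] · 3·6/4 → 9/2.
Hence the series converges for |x − 1| < 1/(9/2) = 2/9, so the radius of convergence is 2/9.
Endpoint x = 11/9: an alternating series whose terms decrease to 0 in absolute value, so it converges by the Leibniz criterion.
Endpoint x = 7/9: the terms behave like c/n; limit comparison with the harmonic series gives divergence.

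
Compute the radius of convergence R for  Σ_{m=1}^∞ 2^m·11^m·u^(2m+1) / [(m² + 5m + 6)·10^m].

By the ratio test, |a_{m+1}/a_m| = [(m² + 5m + 6)/((m+1)² + 5(m+1) + 6)] · 2·11/10 → 11/5.
Writing y = u², the series in y has radius 5/11, so |u| < √(5/11) and R = √55/11.

R = √55/11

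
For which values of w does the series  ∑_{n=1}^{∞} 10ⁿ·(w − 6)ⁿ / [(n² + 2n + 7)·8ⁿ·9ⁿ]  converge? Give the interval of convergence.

[-6/5, 66/5]

Ratio test: |a_{n+1}/a_n| = [(n² + 2n + 7)/((n+1)² + 2(n+1) + 7)] · 10/(8·9) → 5/36 as n → ∞.
The series converges when 5/36 · |w − 6| < 1, giving R = 36/5.
Check w = 66/5: the terms are on the order of 1/n², so the series converges absolutely by comparison with the p-series (p = 2 > 1).
At w = -6/5: absolute convergence follows by limit comparison with Σ 1/n².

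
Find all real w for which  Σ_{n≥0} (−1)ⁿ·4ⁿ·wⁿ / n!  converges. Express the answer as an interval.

(−∞, ∞)

The ratio of consecutive coefficients is 4 · 1/(n+1) → 0.
The limit is 0, so the series converges for all w; R = ∞.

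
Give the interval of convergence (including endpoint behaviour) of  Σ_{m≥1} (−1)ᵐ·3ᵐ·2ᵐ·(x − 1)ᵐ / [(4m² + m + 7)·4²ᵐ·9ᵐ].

[-23, 25]

Apply the ratio test: |a_{m+1}| / |a_m| = [(4m² + m + 7)/(4(m+1)² + (m+1) + 7)] · 3·2/(16·9), which tends to 1/24 as m → ∞.
Hence the series converges for |x − 1| < 1/(1/24) = 24, so the radius of convergence is 24.
Check x = 25: absolute convergence follows by limit comparison with Σ 1/m².
Endpoint x = -23: the terms are on the order of 1/m², so the series converges absolutely by comparison with the p-series (p = 2 > 1).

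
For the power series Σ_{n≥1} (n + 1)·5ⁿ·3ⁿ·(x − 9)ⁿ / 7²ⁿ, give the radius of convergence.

The ratio of consecutive coefficients is [((n+1) + 1)/(n + 1)] · 5·3/49 → 15/49.
Thus R = 1/(15/49) = 49/15.

R = 49/15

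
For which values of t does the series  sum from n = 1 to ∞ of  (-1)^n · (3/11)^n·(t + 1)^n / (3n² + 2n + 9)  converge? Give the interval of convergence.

The ratio of consecutive coefficients is [(3n² + 2n + 9)/(3(n+1)² + 2(n+1) + 9)] · 3/11 → 3/11.
Hence the series converges for |t + 1| < 1/(3/11) = 11/3, so the radius of convergence is 11/3.
Check t = 8/3: absolute convergence follows by limit comparison with Σ 1/n².
Check t = -14/3: absolute convergence follows by limit comparison with Σ 1/n².

[-14/3, 8/3]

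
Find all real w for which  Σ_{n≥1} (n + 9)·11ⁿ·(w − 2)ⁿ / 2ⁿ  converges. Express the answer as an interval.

Ratio test: |a_{n+1}/a_n| = [((n+1) + 9)/(n + 9)] · 11/2 → 11/2 as n → ∞.
Thus R = 1/(11/2) = 2/11.
Endpoint w = 24/11: the terms have absolute value of order n, which does not tend to 0, so the series diverges by the divergence test.
Endpoint w = 20/11: the terms do not tend to 0, so the series diverges.

(20/11, 24/11)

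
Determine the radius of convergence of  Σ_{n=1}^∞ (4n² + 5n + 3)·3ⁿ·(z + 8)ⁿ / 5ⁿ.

The ratio of consecutive coefficients is [(4(n+1)² + 5(n+1) + 3)/(4n² + 5n + 3)] · 3/5 → 3/5.
Thus R = 1/(3/5) = 5/3.

R = 5/3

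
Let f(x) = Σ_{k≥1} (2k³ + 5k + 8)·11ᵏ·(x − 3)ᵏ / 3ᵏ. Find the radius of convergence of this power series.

By the ratio test, |a_{k+1}/a_k| = [(2(k+1)³ + 5(k+1) + 8)/(2k³ + 5k + 8)] · 11/3 → 11/3.
The series converges when 11/3 · |x − 3| < 1, giving R = 3/11.

R = 3/11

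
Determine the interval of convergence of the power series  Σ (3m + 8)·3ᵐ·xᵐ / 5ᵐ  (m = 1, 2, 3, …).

By the ratio test, |a_{m+1}/a_m| = [(3(m+1) + 8)/(3m + 8)] · 3/5 → 3/5.
Convergence for |x| · 3/5 < 1, i.e. |x| < 5/3. So R = 5/3.
At x = 5/3: the terms have absolute value of order m, which does not tend to 0, so the series diverges by the divergence test.
Check x = -5/3: the terms do not tend to 0, so the series diverges.

(-5/3, 5/3)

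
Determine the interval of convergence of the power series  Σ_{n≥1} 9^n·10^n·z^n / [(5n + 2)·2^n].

[-1/45, 1/45)

By the ratio test, |a_{n+1}/a_n| = [(5n + 2)/(5(n+1) + 2)] · 9·10/2 → 45.
Hence the series converges for |z| < 1/(45) = 1/45, so the radius of convergence is 1/45.
When z = 1/45, the terms are asymptotic to a nonzero constant times 1/n, so the series diverges by limit comparison with Σ 1/n.
At z = -1/45: the terms alternate in sign and decrease monotonically to 0 in absolute value (size ~ c/n), so the alternating series test gives convergence.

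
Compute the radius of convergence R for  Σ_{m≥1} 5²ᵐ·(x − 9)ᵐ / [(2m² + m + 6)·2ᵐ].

R = 2/25

The ratio of consecutive coefficients is [(2m² + m + 6)/(2(m+1)² + (m+1) + 6)] · 25/2 → 25/2.
Thus R = 1/(25/2) = 2/25.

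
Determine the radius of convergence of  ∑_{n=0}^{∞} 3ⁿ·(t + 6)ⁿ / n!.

R = ∞

Ratio test: |a_{n+1}/a_n| = 3 · 1/(n+1) → 0 as n → ∞.
The ratio tends to 0 regardless of t, hence R = ∞.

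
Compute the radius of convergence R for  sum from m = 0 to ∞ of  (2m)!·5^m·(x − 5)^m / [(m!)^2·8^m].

Apply the ratio test: |a_{m+1}| / |a_m| = (2m+1)·(2m+2)/(m+1)² · 5/8, which tends to 5/2 as m → ∞.
Hence the series converges for |x − 5| < 1/(5/2) = 2/5, so the radius of convergence is 2/5.

R = 2/5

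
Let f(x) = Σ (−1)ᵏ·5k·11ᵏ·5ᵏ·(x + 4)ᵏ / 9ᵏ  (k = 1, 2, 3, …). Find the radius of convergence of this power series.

Apply the ratio test: |a_{k+1}| / |a_k| = [5(k+1)/5k] · 11·5/9, which tends to 55/9 as k → ∞.
Hence the series converges for |x + 4| < 1/(55/9) = 9/55, so the radius of convergence is 9/55.

R = 9/55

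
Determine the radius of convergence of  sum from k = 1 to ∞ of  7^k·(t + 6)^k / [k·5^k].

By the ratio test, |a_{k+1}/a_k| = [k/(k+1)] · 7/5 → 7/5.
The series converges when 7/5 · |t + 6| < 1, giving R = 5/7.

R = 5/7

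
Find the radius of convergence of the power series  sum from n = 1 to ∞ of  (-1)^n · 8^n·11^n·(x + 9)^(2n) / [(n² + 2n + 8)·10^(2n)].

R = 5√22/22

Apply the ratio test: |a_{n+1}| / |a_n| = [(n² + 2n + 8)/((n+1)² + 2(n+1) + 8)] · 8·11/100, which tends to 22/25 as n → ∞.
Successive powers of (x + 9) differ by 2, so the series converges when |x + 9|² · 22/25 < 1, i.e. |x + 9| < √(25/22). So R = 5√22/22.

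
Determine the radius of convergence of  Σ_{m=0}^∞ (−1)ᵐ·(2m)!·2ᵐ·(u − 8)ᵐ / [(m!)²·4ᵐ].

R = 1/2

Apply the ratio test: |a_{m+1}| / |a_m| = (2m+1)·(2m+2)/(m+1)² · 2/4, which tends to 2 as m → ∞.
Convergence for |u − 8| · 2 < 1, i.e. |u − 8| < 1/2. So R = 1/2.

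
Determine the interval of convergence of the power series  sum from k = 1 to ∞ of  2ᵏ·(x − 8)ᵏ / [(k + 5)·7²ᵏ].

Apply the ratio test: |a_{k+1}| / |a_k| = [(k + 5)/((k+1) + 5)] · 2/49, which tends to 2/49 as k → ∞.
Thus R = 1/(2/49) = 49/2.
At x = 65/2: the terms behave like c/k; limit comparison with the harmonic series gives divergence.
Check x = -33/2: an alternating series whose terms decrease to 0 in absolute value, so it converges by the Leibniz criterion.

[-33/2, 65/2)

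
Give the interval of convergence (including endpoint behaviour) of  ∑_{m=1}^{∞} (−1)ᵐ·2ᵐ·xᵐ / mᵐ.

(−∞, ∞)

Applying the root test, |a_m|^(1/m) = 2/m → 0.
Since the m-th root of |a_m| tends to 0, the series converges for all real x; R = ∞.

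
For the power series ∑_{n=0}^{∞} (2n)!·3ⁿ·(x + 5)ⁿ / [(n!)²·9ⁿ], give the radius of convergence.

R = 3/4

The ratio of consecutive coefficients is (2n+1)·(2n+2)/(n+1)² · 3/9 → 4/3.
Convergence for |x + 5| · 4/3 < 1, i.e. |x + 5| < 3/4. So R = 3/4.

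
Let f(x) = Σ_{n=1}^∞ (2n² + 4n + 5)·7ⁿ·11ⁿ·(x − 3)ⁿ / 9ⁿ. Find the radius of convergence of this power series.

R = 9/77

The ratio of consecutive coefficients is [(2(n+1)² + 4(n+1) + 5)/(2n² + 4n + 5)] · 7·11/9 → 77/9.
The series converges when 77/9 · |x − 3| < 1, giving R = 9/77.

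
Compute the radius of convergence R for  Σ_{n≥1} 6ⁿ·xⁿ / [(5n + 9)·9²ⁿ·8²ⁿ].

R = 864

The ratio of consecutive coefficients is [(5n + 9)/(5(n+1) + 9)] · 6/(81·64) → 1/864.
The series converges when 1/864 · |x| < 1, giving R = 864.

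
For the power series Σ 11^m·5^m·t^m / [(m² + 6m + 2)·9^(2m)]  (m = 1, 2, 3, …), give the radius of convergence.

The ratio of consecutive coefficients is [(m² + 6m + 2)/((m+1)² + 6(m+1) + 2)] · 11·5/81 → 55/81.
Convergence for |t| · 55/81 < 1, i.e. |t| < 81/55. So R = 81/55.

R = 81/55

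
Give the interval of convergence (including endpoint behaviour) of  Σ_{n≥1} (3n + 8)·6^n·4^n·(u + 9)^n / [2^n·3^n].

(-37/4, -35/4)

Apply the ratio test: |a_{n+1}| / |a_n| = [(3(n+1) + 8)/(3n + 8)] · 6·4/(2·3), which tends to 4 as n → ∞.
Thus R = 1/(4) = 1/4.
Check u = -35/4: the n-th term does not approach 0; divergence by the term test.
When u = -37/4, the terms have absolute value of order n, which does not tend to 0, so the series diverges by the divergence test.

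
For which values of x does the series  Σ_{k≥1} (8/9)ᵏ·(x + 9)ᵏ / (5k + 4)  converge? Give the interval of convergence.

By the ratio test, |a_{k+1}/a_k| = [(5k + 4)/(5(k+1) + 4)] · 8/9 → 8/9.
The series converges when 8/9 · |x + 9| < 1, giving R = 9/8.
At x = -63/8: the terms behave like c/k; limit comparison with the harmonic series gives divergence.
At x = -81/8: the terms alternate in sign and decrease monotonically to 0 in absolute value (size ~ c/k), so the alternating series test gives convergence.

[-81/8, -63/8)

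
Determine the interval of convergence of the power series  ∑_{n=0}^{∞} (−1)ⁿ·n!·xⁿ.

{0}

The ratio of consecutive coefficients is (n+1) → ∞.
Since the ratio → ∞, the series diverges for every x ≠ 0, and R = 0.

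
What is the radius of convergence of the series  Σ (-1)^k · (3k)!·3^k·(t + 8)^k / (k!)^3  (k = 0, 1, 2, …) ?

Apply the ratio test: |a_{k+1}| / |a_k| = (3k+1)·(3k+2)·(3k+3)/(k+1)³ · 3, which tends to 81 as k → ∞.
Hence the series converges for |t + 8| < 1/(81) = 1/81, so the radius of convergence is 1/81.

R = 1/81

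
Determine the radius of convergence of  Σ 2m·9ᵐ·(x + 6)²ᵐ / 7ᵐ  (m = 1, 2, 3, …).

R = √7/3

The ratio of consecutive coefficients is [2(m+1)/2m] · 9/7 → 9/7.
Successive powers of (x + 6) differ by 2, so the series converges when |x + 6|² · 9/7 < 1, i.e. |x + 6| < √(7/9). So R = √7/3.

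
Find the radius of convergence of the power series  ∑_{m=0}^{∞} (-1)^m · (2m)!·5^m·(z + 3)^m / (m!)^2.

Ratio test: |a_{m+1}/a_m| = (2m+1)·(2m+2)/(m+1)² · 5 → 20 as m → ∞.
The series converges when 20 · |z + 3| < 1, giving R = 1/20.

R = 1/20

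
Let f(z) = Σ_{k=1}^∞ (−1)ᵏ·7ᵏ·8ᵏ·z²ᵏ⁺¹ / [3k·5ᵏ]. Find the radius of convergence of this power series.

The ratio of consecutive coefficients is [3k/3(k+1)] · 7·8/5 → 56/5.
Since the exponent of z increases by 2 each term, convergence requires |z|² < 5/56, hence R = √70/28.

R = √70/28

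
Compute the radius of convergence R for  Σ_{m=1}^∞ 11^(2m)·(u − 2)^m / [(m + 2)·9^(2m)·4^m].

By the ratio test, |a_{m+1}/a_m| = [(m + 2)/((m+1) + 2)] · 121/(81·4) → 121/324.
Thus R = 1/(121/324) = 324/121.

R = 324/121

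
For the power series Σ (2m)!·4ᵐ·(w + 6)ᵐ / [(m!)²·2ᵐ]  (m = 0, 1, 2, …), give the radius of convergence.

R = 1/8

Ratio test: |a_{m+1}/a_m| = (2m+1)·(2m+2)/(m+1)² · 4/2 → 8 as m → ∞.
Thus R = 1/(8) = 1/8.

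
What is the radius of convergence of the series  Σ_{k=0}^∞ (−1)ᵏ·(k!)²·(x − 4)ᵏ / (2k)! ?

The ratio of consecutive coefficients is (k+1)²/[(2k+1)·(2k+2)] → 1/4.
Convergence for |x − 4| · 1/4 < 1, i.e. |x − 4| < 4. So R = 4.

R = 4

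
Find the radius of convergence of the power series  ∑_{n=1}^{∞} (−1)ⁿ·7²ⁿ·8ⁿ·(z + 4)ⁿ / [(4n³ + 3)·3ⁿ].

R = 3/392

The ratio of consecutive coefficients is [(4n³ + 3)/(4(n+1)³ + 3)] · 49·8/3 → 392/3.
Thus R = 1/(392/3) = 3/392.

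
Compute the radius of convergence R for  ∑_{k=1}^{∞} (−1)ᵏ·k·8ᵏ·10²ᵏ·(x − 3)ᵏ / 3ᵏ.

Apply the ratio test: |a_{k+1}| / |a_k| = [(k+1)/k] · 8·100/3, which tends to 800/3 as k → ∞.
Convergence for |x − 3| · 800/3 < 1, i.e. |x − 3| < 3/800. So R = 3/800.

R = 3/800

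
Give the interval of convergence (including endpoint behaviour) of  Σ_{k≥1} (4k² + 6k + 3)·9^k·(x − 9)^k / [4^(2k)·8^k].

(-47/9, 209/9)

By the ratio test, |a_{k+1}/a_k| = [(4(k+1)² + 6(k+1) + 3)/(4k² + 6k + 3)] · 9/(16·8) → 9/128.
Thus R = 1/(9/128) = 128/9.
When x = 209/9, the k-th term does not approach 0; divergence by the term test.
Endpoint x = -47/9: the terms have absolute value of order k², which does not tend to 0, so the series diverges by the divergence test.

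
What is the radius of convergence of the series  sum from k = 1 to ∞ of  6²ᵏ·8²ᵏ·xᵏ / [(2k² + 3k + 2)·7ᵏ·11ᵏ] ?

R = 77/2304

The ratio of consecutive coefficients is [(2k² + 3k + 2)/(2(k+1)² + 3(k+1) + 2)] · 36·64/(7·11) → 2304/77.
Hence the series converges for |x| < 1/(2304/77) = 77/2304, so the radius of convergence is 77/2304.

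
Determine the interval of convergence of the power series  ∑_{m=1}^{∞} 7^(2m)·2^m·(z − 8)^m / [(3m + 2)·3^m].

[781/98, 787/98)

The ratio of consecutive coefficients is [(3m + 2)/(3(m+1) + 2)] · 49·2/3 → 98/3.
Thus R = 1/(98/3) = 3/98.
When z = 787/98, the terms behave like c/m; limit comparison with the harmonic series gives divergence.
When z = 781/98, convergence follows from the alternating series test (terms decrease monotonically to 0).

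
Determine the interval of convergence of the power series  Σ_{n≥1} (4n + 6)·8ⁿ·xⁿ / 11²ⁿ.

The ratio of consecutive coefficients is [(4(n+1) + 6)/(4n + 6)] · 8/121 → 8/121.
Convergence for |x| · 8/121 < 1, i.e. |x| < 121/8. So R = 121/8.
When x = 121/8, the terms do not tend to 0, so the series diverges.
Check x = -121/8: the n-th term does not approach 0; divergence by the term test.

(-121/8, 121/8)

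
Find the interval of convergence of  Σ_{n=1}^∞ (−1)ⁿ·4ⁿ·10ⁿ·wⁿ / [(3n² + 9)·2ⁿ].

[-1/20, 1/20]

Ratio test: |a_{n+1}/a_n| = [(3n² + 9)/(3(n+1)² + 9)] · 4·10/2 → 20 as n → ∞.
The series converges when 20 · |w| < 1, giving R = 1/20.
Endpoint w = 1/20: the terms are on the order of 1/n², so the series converges absolutely by comparison with the p-series (p = 2 > 1).
At w = -1/20: the series is dominated by a constant times Σ 1/n², which converges (p = 2 > 1).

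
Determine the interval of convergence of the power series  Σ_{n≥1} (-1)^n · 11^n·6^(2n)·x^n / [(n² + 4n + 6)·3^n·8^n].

[-2/33, 2/33]

Apply the ratio test: |a_{n+1}| / |a_n| = [(n² + 4n + 6)/((n+1)² + 4(n+1) + 6)] · 11·36/(3·8), which tends to 33/2 as n → ∞.
Hence the series converges for |x| < 1/(33/2) = 2/33, so the radius of convergence is 2/33.
At x = 2/33: the series is dominated by a constant times Σ 1/n², which converges (p = 2 > 1).
Check x = -2/33: absolute convergence follows by limit comparison with Σ 1/n².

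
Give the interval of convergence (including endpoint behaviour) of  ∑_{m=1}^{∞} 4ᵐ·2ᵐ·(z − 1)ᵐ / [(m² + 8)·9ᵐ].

[-1/8, 17/8]

By the ratio test, |a_{m+1}/a_m| = [(m² + 8)/((m+1)² + 8)] · 4·2/9 → 8/9.
The series converges when 8/9 · |z − 1| < 1, giving R = 9/8.
When z = 17/8, absolute convergence follows by limit comparison with Σ 1/m².
When z = -1/8, the series is dominated by a constant times Σ 1/m², which converges (p = 2 > 1).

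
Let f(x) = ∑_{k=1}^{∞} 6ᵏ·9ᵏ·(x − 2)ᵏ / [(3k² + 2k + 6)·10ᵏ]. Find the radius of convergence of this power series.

R = 5/27

The ratio of consecutive coefficients is [(3k² + 2k + 6)/(3(k+1)² + 2(k+1) + 6)] · 6·9/10 → 27/5.
The series converges when 27/5 · |x − 2| < 1, giving R = 5/27.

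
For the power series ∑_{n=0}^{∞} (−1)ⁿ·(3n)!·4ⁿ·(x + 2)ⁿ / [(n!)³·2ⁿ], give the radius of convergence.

Apply the ratio test: |a_{n+1}| / |a_n| = (3n+1)·(3n+2)·(3n+3)/(n+1)³ · 4/2, which tends to 54 as n → ∞.
The series converges when 54 · |x + 2| < 1, giving R = 1/54.

R = 1/54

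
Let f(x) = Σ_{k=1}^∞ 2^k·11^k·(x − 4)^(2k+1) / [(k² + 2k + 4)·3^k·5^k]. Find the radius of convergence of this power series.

Ratio test: |a_{k+1}/a_k| = [(k² + 2k + 4)/((k+1)² + 2(k+1) + 4)] · 2·11/(3·5) → 22/15 as k → ∞.
Writing y = (x − 4)², the series in y has radius 15/22, so |x − 4| < √(15/22) and R = √330/22.

R = √330/22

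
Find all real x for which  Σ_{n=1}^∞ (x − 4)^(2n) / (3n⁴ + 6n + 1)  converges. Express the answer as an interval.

[3, 5]

The ratio of consecutive coefficients is (3n⁴ + 6n + 1)/(3(n+1)⁴ + 6(n+1) + 1) → 1.
Successive powers of (x − 4) differ by 2, so the series converges when |x − 4|² · 1 < 1, i.e. |x − 4| < √(1) = 1. So R = 1.
At x = 5: absolute convergence follows by limit comparison with Σ 1/n⁴.
Endpoint x = 3: the series is dominated by a constant times Σ 1/n⁴, which converges (p = 4 > 1).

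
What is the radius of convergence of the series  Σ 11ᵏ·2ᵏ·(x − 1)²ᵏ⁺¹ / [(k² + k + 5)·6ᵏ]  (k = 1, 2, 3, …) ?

The ratio of consecutive coefficients is [(k² + k + 5)/((k+1)² + (k+1) + 5)] · 11·2/6 → 11/3.
Successive powers of (x − 1) differ by 2, so the series converges when |x − 1|² · 11/3 < 1, i.e. |x − 1| < √(3/11). So R = √33/11.

R = √33/11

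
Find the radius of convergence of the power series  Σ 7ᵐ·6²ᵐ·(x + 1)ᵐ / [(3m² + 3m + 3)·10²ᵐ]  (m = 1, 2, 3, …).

The ratio of consecutive coefficients is [(3m² + 3m + 3)/(3(m+1)² + 3(m+1) + 3)] · 7·36/100 → 63/25.
Convergence for |x + 1| · 63/25 < 1, i.e. |x + 1| < 25/63. So R = 25/63.

R = 25/63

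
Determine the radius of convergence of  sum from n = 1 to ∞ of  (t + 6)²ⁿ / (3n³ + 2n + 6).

R = 1

The ratio of consecutive coefficients is (3n³ + 2n + 6)/(3(n+1)³ + 2(n+1) + 6) → 1.
Since the exponent of (t + 6) increases by 2 each term, convergence requires |t + 6|² < 1, hence R = 1.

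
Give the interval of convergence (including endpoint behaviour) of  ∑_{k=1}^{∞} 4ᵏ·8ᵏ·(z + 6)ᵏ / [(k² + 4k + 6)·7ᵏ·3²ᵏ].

The ratio of consecutive coefficients is [(k² + 4k + 6)/((k+1)² + 4(k+1) + 6)] · 4·8/(7·9) → 32/63.
Hence the series converges for |z + 6| < 1/(32/63) = 63/32, so the radius of convergence is 63/32.
At z = -129/32: absolute convergence follows by limit comparison with Σ 1/k².
Endpoint z = -255/32: the terms are on the order of 1/k², so the series converges absolutely by comparison with the p-series (p = 2 > 1).

[-255/32, -129/32]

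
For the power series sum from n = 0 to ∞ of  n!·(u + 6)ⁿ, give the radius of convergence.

Apply the ratio test: |a_{n+1}| / |a_n| = (n+1), which tends to ∞ as n → ∞.
The terms grow without bound for any (u + 6) ≠ 0, so R = 0 (convergence only at u = -6).

R = 0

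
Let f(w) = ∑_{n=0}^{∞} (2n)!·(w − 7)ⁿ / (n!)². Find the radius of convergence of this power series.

R = 1/4

The ratio of consecutive coefficients is (2n+1)·(2n+2)/(n+1)² → 4.
Hence the series converges for |w − 7| < 1/(4) = 1/4, so the radius of convergence is 1/4.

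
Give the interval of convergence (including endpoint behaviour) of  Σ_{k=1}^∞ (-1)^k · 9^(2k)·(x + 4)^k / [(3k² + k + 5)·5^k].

[-329/81, -319/81]

Ratio test: |a_{k+1}/a_k| = [(3k² + k + 5)/(3(k+1)² + (k+1) + 5)] · 81/5 → 81/5 as k → ∞.
Convergence for |x + 4| · 81/5 < 1, i.e. |x + 4| < 5/81. So R = 5/81.
Endpoint x = -319/81: the terms are on the order of 1/k², so the series converges absolutely by comparison with the p-series (p = 2 > 1).
At x = -329/81: the series is dominated by a constant times Σ 1/k², which converges (p = 2 > 1).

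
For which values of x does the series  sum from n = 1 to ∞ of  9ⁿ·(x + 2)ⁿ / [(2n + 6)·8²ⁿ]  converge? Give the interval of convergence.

[-82/9, 46/9)

The ratio of consecutive coefficients is [(2n + 6)/(2(n+1) + 6)] · 9/64 → 9/64.
Thus R = 1/(9/64) = 64/9.
Endpoint x = 46/9: comparison with the harmonic series Σ 1/n shows the series diverges.
At x = -82/9: the terms alternate in sign and decrease monotonically to 0 in absolute value (size ~ c/n), so the alternating series test gives convergence.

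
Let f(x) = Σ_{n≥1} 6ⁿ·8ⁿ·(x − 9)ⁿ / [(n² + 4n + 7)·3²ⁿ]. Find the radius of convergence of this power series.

Apply the ratio test: |a_{n+1}| / |a_n| = [(n² + 4n + 7)/((n+1)² + 4(n+1) + 7)] · 6·8/9, which tends to 16/3 as n → ∞.
Convergence for |x − 9| · 16/3 < 1, i.e. |x − 9| < 3/16. So R = 3/16.

R = 3/16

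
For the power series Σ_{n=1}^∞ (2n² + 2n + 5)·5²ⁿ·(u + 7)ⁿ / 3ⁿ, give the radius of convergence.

By the ratio test, |a_{n+1}/a_n| = [(2(n+1)² + 2(n+1) + 5)/(2n² + 2n + 5)] · 25/3 → 25/3.
The series converges when 25/3 · |u + 7| < 1, giving R = 3/25.

R = 3/25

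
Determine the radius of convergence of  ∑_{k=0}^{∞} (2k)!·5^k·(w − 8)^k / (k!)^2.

R = 1/20

The ratio of consecutive coefficients is (2k+1)·(2k+2)/(k+1)² · 5 → 20.
Hence the series converges for |w − 8| < 1/(20) = 1/20, so the radius of convergence is 1/20.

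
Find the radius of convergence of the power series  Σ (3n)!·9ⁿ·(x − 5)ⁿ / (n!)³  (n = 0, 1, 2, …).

R = 1/243

Ratio test: |a_{n+1}/a_n| = (3n+1)·(3n+2)·(3n+3)/(n+1)³ · 9 → 243 as n → ∞.
Convergence for |x − 5| · 243 < 1, i.e. |x − 5| < 1/243. So R = 1/243.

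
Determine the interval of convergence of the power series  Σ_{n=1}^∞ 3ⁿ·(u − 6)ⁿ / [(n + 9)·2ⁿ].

By the ratio test, |a_{n+1}/a_n| = [(n + 9)/((n+1) + 9)] · 3/2 → 3/2.
Hence the series converges for |u − 6| < 1/(3/2) = 2/3, so the radius of convergence is 2/3.
When u = 20/3, the terms behave like c/n; limit comparison with the harmonic series gives divergence.
Check u = 16/3: the terms alternate in sign and decrease monotonically to 0 in absolute value (size ~ c/n), so the alternating series test gives convergence.

[16/3, 20/3)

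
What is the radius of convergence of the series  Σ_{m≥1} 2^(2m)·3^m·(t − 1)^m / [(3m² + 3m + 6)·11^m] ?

R = 11/12

By the ratio test, |a_{m+1}/a_m| = [(3m² + 3m + 6)/(3(m+1)² + 3(m+1) + 6)] · 4·3/11 → 12/11.
Convergence for |t − 1| · 12/11 < 1, i.e. |t − 1| < 11/12. So R = 11/12.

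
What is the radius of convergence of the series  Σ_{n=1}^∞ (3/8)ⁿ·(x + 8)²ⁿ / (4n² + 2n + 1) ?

By the ratio test, |a_{n+1}/a_n| = [(4n² + 2n + 1)/(4(n+1)² + 2(n+1) + 1)] · 3/8 → 3/8.
Successive powers of (x + 8) differ by 2, so the series converges when |x + 8|² · 3/8 < 1, i.e. |x + 8| < √(8/3). So R = 2√6/3.

R = 2√6/3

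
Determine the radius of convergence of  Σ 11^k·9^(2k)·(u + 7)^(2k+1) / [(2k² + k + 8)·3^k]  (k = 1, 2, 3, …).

Ratio test: |a_{k+1}/a_k| = [(2k² + k + 8)/(2(k+1)² + (k+1) + 8)] · 11·81/3 → 297 as k → ∞.
Since the exponent of (u + 7) increases by 2 each term, convergence requires |u + 7|² < 1/297, hence R = √33/99.

R = √33/99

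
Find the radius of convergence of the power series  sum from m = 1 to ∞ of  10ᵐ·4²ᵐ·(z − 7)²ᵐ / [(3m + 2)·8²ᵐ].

Ratio test: |a_{m+1}/a_m| = [(3m + 2)/(3(m+1) + 2)] · 10·16/64 → 5/2 as m → ∞.
Successive powers of (z − 7) differ by 2, so the series converges when |z − 7|² · 5/2 < 1, i.e. |z − 7| < √(2/5). So R = √10/5.

R = √10/5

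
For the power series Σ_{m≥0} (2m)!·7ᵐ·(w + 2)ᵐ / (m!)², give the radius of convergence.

Apply the ratio test: |a_{m+1}| / |a_m| = (2m+1)·(2m+2)/(m+1)² · 7, which tends to 28 as m → ∞.
Convergence for |w + 2| · 28 < 1, i.e. |w + 2| < 1/28. So R = 1/28.

R = 1/28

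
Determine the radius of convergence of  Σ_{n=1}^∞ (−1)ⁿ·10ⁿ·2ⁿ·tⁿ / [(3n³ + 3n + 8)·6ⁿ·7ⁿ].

R = 21/10

By the ratio test, |a_{n+1}/a_n| = [(3n³ + 3n + 8)/(3(n+1)³ + 3(n+1) + 8)] · 10·2/(6·7) → 10/21.
Thus R = 1/(10/21) = 21/10.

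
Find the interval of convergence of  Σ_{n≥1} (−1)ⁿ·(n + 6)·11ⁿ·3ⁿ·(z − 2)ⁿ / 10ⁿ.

By the ratio test, |a_{n+1}/a_n| = [((n+1) + 6)/(n + 6)] · 11·3/10 → 33/10.
Hence the series converges for |z − 2| < 1/(33/10) = 10/33, so the radius of convergence is 10/33.
Endpoint z = 76/33: the terms do not tend to 0, so the series diverges.
At z = 56/33: the terms have absolute value of order n, which does not tend to 0, so the series diverges by the divergence test.

(56/33, 76/33)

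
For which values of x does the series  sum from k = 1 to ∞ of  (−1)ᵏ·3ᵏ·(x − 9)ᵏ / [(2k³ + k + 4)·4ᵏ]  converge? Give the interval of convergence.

Ratio test: |a_{k+1}/a_k| = [(2k³ + k + 4)/(2(k+1)³ + (k+1) + 4)] · 3/4 → 3/4 as k → ∞.
The series converges when 3/4 · |x − 9| < 1, giving R = 4/3.
Endpoint x = 31/3: absolute convergence follows by limit comparison with Σ 1/k³.
Check x = 23/3: the series is dominated by a constant times Σ 1/k³, which converges (p = 3 > 1).

[23/3, 31/3]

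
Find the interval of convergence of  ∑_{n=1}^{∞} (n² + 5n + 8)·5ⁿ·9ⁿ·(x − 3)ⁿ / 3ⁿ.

By the ratio test, |a_{n+1}/a_n| = [((n+1)² + 5(n+1) + 8)/(n² + 5n + 8)] · 5·9/3 → 15.
The series converges when 15 · |x − 3| < 1, giving R = 1/15.
When x = 46/15, the terms have absolute value of order n², which does not tend to 0, so the series diverges by the divergence test.
Endpoint x = 44/15: the terms have absolute value of order n², which does not tend to 0, so the series diverges by the divergence test.

(44/15, 46/15)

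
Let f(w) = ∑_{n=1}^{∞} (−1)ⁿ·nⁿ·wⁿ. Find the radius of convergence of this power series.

R = 0

Applying the root test, |a_n|^(1/n) = n → ∞.
Since the n-th root of |a_n| is unbounded, the series converges only at w = 0; R = 0.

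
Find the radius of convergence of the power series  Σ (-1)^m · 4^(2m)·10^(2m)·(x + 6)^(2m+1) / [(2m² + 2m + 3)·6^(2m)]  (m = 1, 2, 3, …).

R = 3/20

The ratio of consecutive coefficients is [(2m² + 2m + 3)/(2(m+1)² + 2(m+1) + 3)] · 16·100/36 → 400/9.
Successive powers of (x + 6) differ by 2, so the series converges when |x + 6|² · 400/9 < 1, i.e. |x + 6| < √(9/400) = 3/20. So R = 3/20.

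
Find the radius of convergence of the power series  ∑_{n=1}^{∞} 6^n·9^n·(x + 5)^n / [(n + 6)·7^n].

By the ratio test, |a_{n+1}/a_n| = [(n + 6)/((n+1) + 6)] · 6·9/7 → 54/7.
The series converges when 54/7 · |x + 5| < 1, giving R = 7/54.

R = 7/54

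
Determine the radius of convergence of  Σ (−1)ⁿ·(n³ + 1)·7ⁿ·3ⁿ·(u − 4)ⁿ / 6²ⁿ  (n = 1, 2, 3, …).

The ratio of consecutive coefficients is [((n+1)³ + 1)/(n³ + 1)] · 7·3/36 → 7/12.
Thus R = 1/(7/12) = 12/7.

R = 12/7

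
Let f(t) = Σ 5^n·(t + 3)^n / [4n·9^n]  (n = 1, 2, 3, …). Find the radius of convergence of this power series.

R = 9/5

The ratio of consecutive coefficients is [4n/4(n+1)] · 5/9 → 5/9.
Hence the series converges for |t + 3| < 1/(5/9) = 9/5, so the radius of convergence is 9/5.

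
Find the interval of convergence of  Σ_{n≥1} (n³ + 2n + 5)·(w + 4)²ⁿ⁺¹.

(-5, -3)

Apply the ratio test: |a_{n+1}| / |a_n| = ((n+1)³ + 2(n+1) + 5)/(n³ + 2n + 5), which tends to 1 as n → ∞.
Writing y = (w + 4)², the series in y has radius 1, so |w + 4| < √(1) = 1 and R = 1.
Check w = -3: the terms do not tend to 0, so the series diverges.
At w = -5: the n-th term does not approach 0; divergence by the term test.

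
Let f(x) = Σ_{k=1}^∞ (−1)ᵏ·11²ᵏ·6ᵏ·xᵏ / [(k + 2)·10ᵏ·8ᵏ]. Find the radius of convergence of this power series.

By the ratio test, |a_{k+1}/a_k| = [(k + 2)/((k+1) + 2)] · 121·6/(10·8) → 363/40.
The series converges when 363/40 · |x| < 1, giving R = 40/363.

R = 40/363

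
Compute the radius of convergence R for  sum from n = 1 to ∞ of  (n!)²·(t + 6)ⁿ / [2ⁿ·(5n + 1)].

R = 0

Ratio test: |a_{n+1}/a_n| = (n+1)² · 1/2 · (5n + 1)/(5(n+1) + 1) → ∞ as n → ∞.
The ratio grows without bound, so the series diverges whenever (t + 6) ≠ 0; it converges only at t = -6. R = 0.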